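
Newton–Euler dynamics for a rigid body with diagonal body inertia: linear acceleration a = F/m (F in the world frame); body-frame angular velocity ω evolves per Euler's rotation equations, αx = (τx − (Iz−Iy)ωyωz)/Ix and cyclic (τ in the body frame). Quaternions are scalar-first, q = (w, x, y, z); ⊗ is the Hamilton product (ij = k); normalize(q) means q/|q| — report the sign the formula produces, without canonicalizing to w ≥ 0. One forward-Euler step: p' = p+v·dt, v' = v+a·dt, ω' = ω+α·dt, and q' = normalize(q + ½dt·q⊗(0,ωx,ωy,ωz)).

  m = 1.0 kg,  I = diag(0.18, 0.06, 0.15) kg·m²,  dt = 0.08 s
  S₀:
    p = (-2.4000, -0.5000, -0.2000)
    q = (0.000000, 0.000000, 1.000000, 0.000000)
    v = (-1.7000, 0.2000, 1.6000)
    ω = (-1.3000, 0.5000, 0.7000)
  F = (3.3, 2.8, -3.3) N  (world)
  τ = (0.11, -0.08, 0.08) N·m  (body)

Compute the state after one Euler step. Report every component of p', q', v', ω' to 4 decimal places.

(τ − ω×Iω)/I = (0.4361, -0.8783, 0.0133)
ω' = ω + α·dt = (-1.2651, 0.4297, 0.7011)
2q̇ = q⊗(0,ω) = (-0.5000000, 0.7000000, 0.0000000, 1.3000000)
q' = normalize(q + ½dt·q⊗(0,ω)) = (-0.0200, 0.0279, 0.9981, 0.0519)
new position p' = (-2.5360, -0.4840, -0.0720)
new velocity v' = (-1.4360, 0.4240, 1.3360)

p' = (-2.5360, -0.4840, -0.0720)
q' = (-0.0200, 0.0279, 0.9981, 0.0519)
v' = (-1.4360, 0.4240, 1.3360)
ω' = (-1.2651, 0.4297, 0.7011)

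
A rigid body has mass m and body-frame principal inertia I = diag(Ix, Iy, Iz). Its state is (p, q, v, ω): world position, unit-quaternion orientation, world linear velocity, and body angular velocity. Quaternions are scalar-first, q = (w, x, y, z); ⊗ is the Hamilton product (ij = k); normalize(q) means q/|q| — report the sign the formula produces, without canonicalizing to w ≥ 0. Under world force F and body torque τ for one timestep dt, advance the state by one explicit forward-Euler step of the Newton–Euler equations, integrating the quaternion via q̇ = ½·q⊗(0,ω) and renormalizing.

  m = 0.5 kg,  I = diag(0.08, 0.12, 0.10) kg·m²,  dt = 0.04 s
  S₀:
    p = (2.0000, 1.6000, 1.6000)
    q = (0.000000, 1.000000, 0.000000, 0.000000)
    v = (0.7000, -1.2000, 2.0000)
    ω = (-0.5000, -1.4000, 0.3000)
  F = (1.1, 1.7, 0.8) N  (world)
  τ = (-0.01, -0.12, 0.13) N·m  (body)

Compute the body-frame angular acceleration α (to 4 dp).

ω×(Iω) gyroscopic = (0.0084, 0.0030, 0.0280)
α = I⁻¹(τ − ω×Iω) = (-0.2300, -1.0250, 1.0200)

α = (-0.2300, -1.0250, 1.0200)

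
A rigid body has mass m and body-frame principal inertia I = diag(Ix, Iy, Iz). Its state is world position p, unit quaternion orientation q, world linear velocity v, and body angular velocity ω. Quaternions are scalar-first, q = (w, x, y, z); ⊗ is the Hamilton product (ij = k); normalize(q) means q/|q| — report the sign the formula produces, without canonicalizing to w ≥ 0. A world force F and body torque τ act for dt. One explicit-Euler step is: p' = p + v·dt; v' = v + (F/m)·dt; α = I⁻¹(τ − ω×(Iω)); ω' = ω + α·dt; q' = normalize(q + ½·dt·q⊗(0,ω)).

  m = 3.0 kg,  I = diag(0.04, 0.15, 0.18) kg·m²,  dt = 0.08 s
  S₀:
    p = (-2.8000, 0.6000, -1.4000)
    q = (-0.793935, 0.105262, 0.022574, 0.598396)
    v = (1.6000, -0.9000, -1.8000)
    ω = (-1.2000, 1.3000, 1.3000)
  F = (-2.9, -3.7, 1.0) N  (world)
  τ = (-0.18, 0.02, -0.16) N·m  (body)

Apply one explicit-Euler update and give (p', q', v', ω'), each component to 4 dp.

p' = (-2.6720, 0.5280, -1.5440)
q' = (-0.8180, 0.1130, -0.0527, 0.5615)
v' = (1.5227, -0.9987, -1.7733)
ω' = (-1.6614, 1.1942, 1.3052)

a = F/m = (-0.9667, -1.2333, 0.3333)
p' = p + v·dt = (-2.6720, 0.5280, -1.5440)
v' = v + a·dt = (1.5227, -0.9987, -1.7733)
precession coupling ω×(Iω) = (0.0507, 0.2184, -0.1716)
(τ − ω×Iω)/I = (-5.7675, -1.3227, 0.0644)
ω + α·dt = (-1.6614, 1.1942, 1.3052)
2q̇ = q⊗(0,ω) = (-0.6809466, 0.2041534, -1.8870313, -0.8681861)
q' = normalize(q + ½dt·q⊗(0,ω)) = (-0.8180, 0.1130, -0.0527, 0.5615)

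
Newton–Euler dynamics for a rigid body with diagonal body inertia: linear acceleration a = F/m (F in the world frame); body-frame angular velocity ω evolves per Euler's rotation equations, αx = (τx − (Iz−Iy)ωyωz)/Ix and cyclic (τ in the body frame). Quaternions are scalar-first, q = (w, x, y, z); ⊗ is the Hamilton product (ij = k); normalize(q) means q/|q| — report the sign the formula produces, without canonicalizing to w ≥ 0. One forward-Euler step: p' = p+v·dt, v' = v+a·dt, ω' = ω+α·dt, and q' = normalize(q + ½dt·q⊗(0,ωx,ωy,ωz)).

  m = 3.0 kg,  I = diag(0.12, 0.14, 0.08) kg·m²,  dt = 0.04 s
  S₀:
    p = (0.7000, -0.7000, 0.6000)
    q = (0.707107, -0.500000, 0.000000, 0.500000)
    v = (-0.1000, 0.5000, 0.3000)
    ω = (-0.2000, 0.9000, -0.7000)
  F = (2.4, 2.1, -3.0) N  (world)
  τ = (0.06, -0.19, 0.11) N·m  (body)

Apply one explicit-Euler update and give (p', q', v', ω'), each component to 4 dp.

p' = (0.6960, -0.6800, 0.6120)
q' = (0.7119, -0.5117, 0.0037, 0.4810)
v' = (-0.0680, 0.5280, 0.2600)
ω' = (-0.1926, 0.8441, -0.6432)

precession coupling ω×(Iω) = (0.0378, 0.0056, -0.0036)
angular accel α = (0.1850, -1.3971, 1.4200)
ω' = ω + α·dt = (-0.1926, 0.8441, -0.6432)
Hamilton product q⊗(0,ω) = (0.2500000, -0.5914214, 0.1863963, -0.9449749)
updated quaternion q' = (0.7119, -0.5117, 0.0037, 0.4810)
p' = p + v·dt = (0.6960, -0.6800, 0.6120)
v + (F/m)dt = (-0.0680, 0.5280, 0.2600)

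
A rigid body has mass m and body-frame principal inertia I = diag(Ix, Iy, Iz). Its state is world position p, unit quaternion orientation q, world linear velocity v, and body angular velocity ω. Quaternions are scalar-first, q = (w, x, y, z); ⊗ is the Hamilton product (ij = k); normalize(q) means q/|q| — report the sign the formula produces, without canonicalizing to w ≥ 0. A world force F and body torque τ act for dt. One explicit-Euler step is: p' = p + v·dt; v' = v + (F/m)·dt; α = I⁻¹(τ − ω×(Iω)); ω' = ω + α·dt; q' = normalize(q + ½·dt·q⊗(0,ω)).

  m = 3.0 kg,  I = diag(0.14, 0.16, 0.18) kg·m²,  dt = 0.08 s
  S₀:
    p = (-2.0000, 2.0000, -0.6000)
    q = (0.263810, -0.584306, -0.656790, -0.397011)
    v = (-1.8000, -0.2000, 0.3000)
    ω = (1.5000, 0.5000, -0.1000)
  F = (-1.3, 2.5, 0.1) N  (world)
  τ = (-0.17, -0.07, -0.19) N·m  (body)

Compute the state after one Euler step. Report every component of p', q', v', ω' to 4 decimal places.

p' = (-2.1440, 1.9840, -0.5760)
q' = (0.3098, -0.5568, -0.6763, -0.3696)
v' = (-1.8347, -0.1333, 0.3027)
ω' = (1.4034, 0.4620, -0.1911)

α = I⁻¹(τ − ω×Iω) = (-1.2071, -0.4750, -1.1389)
ω' = ω + α·dt = (1.4034, 0.4620, -0.1911)
q⊗(0,ω) = (1.1651529, 0.6598995, -0.5220421, 0.6666510)
q' = normalize(q + ½dt·q⊗(0,ω)) = (0.3098, -0.5568, -0.6763, -0.3696)
linear accel F/m = (-0.4333, 0.8333, 0.0333)
p' = p + v·dt = (-2.1440, 1.9840, -0.5760)
new velocity v' = (-1.8347, -0.1333, 0.3027)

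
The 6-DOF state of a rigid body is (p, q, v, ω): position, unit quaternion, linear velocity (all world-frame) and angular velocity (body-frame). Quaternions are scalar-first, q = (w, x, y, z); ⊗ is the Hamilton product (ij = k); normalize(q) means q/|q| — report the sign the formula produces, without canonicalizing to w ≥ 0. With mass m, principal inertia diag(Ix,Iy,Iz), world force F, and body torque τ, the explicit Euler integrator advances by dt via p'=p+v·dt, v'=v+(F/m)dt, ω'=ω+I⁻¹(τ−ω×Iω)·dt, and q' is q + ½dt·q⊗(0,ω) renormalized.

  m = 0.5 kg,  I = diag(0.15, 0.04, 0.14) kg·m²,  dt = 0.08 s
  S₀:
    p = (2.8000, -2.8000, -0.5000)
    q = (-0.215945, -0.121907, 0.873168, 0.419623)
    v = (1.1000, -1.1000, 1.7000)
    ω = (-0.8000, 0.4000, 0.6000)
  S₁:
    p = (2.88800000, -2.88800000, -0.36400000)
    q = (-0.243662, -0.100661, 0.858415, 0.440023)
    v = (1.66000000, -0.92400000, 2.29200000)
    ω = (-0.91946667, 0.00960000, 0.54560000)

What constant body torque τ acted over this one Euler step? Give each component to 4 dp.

τ = (-0.2000, -0.2000, -0.0600)

ω₁ − ω₀ = (-0.11946667, -0.39040000, -0.05440000)
applied torque τ = (-0.2000, -0.2000, -0.0600)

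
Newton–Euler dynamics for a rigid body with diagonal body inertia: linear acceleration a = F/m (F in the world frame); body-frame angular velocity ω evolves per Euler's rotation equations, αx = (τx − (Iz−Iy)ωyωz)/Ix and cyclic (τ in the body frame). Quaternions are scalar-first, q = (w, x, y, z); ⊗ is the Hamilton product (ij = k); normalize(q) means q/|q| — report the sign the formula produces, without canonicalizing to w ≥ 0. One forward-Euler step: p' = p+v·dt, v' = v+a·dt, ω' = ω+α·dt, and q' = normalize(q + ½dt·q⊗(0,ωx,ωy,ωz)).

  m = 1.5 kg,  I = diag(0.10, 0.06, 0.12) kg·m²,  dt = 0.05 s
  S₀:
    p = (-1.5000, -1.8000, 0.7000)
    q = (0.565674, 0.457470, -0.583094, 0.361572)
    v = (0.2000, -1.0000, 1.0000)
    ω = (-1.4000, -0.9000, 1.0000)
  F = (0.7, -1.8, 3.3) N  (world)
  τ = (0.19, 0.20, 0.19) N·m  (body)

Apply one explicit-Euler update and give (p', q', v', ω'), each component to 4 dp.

α = I⁻¹(τ − ω×Iω) = (2.4400, 2.8667, 2.0033)
ω + α·dt = (-1.2780, -0.7567, 1.1002)
Hamilton product q⊗(0,ω) = (-0.2458986, -1.0496228, -1.4727774, -0.6623806)
q + ½dt·q⊗(0,ω), renormalized = (0.5589, 0.4307, -0.6192, 0.3446)
linear accel F/m = (0.4667, -1.2000, 2.2000)
new position p' = (-1.4900, -1.8500, 0.7500)
v + (F/m)dt = (0.2233, -1.0600, 1.1100)

p' = (-1.4900, -1.8500, 0.7500)
q' = (0.5589, 0.4307, -0.6192, 0.3446)
v' = (0.2233, -1.0600, 1.1100)
ω' = (-1.2780, -0.7567, 1.1002)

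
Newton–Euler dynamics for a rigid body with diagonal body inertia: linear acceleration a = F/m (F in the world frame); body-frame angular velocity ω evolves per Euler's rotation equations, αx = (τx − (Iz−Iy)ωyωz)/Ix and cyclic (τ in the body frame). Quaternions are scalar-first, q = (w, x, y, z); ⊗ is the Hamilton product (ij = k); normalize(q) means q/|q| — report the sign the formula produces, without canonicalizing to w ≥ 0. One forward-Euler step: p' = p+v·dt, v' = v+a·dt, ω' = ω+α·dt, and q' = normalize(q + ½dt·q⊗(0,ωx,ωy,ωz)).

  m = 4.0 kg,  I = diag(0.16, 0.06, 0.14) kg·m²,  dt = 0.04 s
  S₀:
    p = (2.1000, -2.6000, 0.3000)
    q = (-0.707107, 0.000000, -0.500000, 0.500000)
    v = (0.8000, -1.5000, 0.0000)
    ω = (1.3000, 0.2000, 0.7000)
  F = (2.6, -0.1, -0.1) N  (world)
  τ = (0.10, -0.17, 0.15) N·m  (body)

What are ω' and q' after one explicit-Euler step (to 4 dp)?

precession coupling ω×(Iω) = (0.0112, 0.0182, -0.0260)
angular accel α = (0.5550, -3.1367, 1.2571)
new body rate ω' = (1.3222, 0.0745, 0.7503)
2q̇ = q⊗(0,ω) = (-0.2500000, -1.3692391, 0.5085786, 0.1550251)
q + ½dt·q⊗(0,ω), renormalized = (-0.7118, -0.0274, -0.4896, 0.5029)

ω' = (1.3222, 0.0745, 0.7503)
q' = (-0.7118, -0.0274, -0.4896, 0.5029)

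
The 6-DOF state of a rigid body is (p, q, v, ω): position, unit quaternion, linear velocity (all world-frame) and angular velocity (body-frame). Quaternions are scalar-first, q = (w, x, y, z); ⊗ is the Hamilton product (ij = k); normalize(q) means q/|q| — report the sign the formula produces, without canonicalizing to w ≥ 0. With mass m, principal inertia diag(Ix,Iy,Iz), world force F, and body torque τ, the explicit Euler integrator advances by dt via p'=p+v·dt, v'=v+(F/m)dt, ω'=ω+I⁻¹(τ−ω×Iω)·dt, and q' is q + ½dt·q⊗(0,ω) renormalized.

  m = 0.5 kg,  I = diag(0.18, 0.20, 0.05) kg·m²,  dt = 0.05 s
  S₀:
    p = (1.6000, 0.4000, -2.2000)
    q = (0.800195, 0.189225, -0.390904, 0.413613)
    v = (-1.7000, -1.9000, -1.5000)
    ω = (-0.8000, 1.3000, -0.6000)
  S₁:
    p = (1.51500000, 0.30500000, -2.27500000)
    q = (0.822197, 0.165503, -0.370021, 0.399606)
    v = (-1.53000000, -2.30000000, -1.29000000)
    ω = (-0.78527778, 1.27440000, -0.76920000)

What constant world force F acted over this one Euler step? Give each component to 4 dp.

F = (1.7000, -4.0000, 2.1000)

velocity change Δv = (0.17000000, -0.40000000, 0.21000000)
F = m·Δv/dt = (1.7000, -4.0000, 2.1000)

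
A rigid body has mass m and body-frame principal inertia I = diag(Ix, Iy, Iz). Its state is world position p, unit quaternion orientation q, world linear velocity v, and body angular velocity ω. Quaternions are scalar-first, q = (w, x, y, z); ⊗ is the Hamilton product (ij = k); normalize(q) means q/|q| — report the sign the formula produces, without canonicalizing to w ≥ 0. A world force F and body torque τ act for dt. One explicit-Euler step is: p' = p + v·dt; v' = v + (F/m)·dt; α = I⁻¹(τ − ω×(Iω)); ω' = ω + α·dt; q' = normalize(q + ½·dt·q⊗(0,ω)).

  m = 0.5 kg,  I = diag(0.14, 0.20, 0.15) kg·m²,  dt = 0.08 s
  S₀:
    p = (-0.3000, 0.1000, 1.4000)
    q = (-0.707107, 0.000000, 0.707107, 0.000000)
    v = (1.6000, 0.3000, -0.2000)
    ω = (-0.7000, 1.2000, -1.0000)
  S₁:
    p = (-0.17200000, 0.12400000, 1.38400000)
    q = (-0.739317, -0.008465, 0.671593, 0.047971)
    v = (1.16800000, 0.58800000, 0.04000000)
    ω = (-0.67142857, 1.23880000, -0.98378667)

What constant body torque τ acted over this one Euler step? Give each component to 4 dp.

rate change Δω = (0.02857143, 0.03880000, 0.01621333)
I·α + gyro = (0.1100, 0.0900, -0.0200)

τ = (0.1100, 0.0900, -0.0200)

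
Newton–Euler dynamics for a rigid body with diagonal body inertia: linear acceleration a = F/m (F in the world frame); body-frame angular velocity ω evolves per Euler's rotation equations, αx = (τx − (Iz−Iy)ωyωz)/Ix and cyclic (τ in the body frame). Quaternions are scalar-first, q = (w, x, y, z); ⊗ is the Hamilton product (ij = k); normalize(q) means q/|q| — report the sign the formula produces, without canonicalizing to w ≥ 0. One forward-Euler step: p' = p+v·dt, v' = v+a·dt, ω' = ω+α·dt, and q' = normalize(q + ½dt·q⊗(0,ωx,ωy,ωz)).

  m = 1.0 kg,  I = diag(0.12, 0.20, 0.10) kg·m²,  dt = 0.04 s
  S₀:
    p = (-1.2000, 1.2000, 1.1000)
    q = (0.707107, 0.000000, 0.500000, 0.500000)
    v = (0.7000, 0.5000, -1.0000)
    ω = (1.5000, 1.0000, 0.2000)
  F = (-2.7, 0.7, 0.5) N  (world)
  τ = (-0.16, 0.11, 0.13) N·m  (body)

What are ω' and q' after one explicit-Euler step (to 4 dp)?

ω×(Iω) gyroscopic = (-0.0200, 0.0060, 0.1200)
angular accel α = (-1.1667, 0.5200, 0.1000)
ω + α·dt = (1.4533, 1.0208, 0.2040)
Hamilton product q⊗(0,ω) = (-0.6000000, 0.6606605, 1.4571070, -0.6085786)
updated quaternion q' = (0.6946, 0.0132, 0.5288, 0.4875)

ω' = (1.4533, 1.0208, 0.2040)
q' = (0.6946, 0.0132, 0.5288, 0.4875)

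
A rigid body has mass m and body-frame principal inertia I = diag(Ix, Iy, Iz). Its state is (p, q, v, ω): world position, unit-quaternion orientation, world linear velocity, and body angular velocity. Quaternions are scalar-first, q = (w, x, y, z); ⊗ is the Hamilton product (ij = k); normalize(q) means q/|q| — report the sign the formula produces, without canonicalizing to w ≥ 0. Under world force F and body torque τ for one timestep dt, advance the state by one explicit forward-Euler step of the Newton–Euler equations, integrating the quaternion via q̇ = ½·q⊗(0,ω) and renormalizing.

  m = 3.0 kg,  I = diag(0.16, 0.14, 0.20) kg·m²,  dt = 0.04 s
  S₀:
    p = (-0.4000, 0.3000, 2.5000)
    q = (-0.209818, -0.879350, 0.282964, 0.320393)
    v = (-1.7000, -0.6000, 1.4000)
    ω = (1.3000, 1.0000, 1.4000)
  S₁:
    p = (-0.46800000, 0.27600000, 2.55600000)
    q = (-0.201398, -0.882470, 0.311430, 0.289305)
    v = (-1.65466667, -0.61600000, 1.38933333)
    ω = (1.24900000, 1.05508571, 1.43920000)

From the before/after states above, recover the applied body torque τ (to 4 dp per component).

τ = (-0.1200, 0.1200, 0.1700)

Δω = ω₁−ω₀ = (-0.05100000, 0.05508571, 0.03920000)
I·α + gyro = (-0.1200, 0.1200, 0.1700)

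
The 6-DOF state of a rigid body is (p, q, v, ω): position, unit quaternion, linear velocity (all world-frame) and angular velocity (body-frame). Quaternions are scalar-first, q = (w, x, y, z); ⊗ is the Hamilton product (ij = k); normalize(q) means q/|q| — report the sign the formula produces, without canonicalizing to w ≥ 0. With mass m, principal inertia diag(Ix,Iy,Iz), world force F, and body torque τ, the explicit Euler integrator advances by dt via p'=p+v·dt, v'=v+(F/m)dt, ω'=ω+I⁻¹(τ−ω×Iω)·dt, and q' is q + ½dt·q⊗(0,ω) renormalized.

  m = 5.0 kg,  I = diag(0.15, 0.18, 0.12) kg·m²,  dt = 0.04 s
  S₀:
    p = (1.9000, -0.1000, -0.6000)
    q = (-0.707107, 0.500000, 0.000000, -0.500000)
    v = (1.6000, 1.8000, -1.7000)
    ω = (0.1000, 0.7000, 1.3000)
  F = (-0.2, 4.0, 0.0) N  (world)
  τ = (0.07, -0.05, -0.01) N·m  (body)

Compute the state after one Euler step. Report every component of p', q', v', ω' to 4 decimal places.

a = (-0.0400, 0.8000, 0.0000)
p + v·dt = (1.9640, -0.0280, -0.6680)
new velocity v' = (1.5984, 1.8320, -1.7000)
angular accel α = (0.8307, -0.2994, -0.1008)
ω' = ω + α·dt = (0.1332, 0.6880, 1.2960)
2q̇ = q⊗(0,ω) = (0.6000000, 0.2792893, -1.1949749, -0.5692391)
q' = normalize(q + ½dt·q⊗(0,ω)) = (-0.6948, 0.5054, -0.0239, -0.5112)

p' = (1.9640, -0.0280, -0.6680)
q' = (-0.6948, 0.5054, -0.0239, -0.5112)
v' = (1.5984, 1.8320, -1.7000)
ω' = (0.1332, 0.6880, 1.2960)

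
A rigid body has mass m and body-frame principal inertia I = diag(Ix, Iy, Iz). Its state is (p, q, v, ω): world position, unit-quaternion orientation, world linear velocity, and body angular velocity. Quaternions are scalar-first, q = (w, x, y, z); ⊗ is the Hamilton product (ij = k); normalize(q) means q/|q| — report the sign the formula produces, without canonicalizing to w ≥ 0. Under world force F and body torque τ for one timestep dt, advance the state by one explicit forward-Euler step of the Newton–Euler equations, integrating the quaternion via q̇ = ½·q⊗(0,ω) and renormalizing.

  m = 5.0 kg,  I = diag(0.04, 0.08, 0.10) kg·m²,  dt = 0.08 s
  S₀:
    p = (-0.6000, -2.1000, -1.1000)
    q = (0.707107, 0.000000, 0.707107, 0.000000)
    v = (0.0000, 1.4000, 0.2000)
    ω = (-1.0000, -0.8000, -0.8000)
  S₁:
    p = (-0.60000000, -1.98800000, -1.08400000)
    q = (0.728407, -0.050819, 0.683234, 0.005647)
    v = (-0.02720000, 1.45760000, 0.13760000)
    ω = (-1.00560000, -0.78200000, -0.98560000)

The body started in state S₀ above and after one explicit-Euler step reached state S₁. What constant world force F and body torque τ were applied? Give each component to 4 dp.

F = (-1.7000, 3.6000, -3.9000)
τ = (0.0100, -0.0300, -0.2000)

Δv = v₁−v₀ = (-0.02720000, 0.05760000, -0.06240000)
F = m·Δv/dt = (-1.7000, 3.6000, -3.9000)
Δω = ω₁−ω₀ = (-0.00560000, 0.01800000, -0.18560000)
precession coupling = (0.0128, -0.0480, 0.0320)
applied torque τ = (0.0100, -0.0300, -0.2000)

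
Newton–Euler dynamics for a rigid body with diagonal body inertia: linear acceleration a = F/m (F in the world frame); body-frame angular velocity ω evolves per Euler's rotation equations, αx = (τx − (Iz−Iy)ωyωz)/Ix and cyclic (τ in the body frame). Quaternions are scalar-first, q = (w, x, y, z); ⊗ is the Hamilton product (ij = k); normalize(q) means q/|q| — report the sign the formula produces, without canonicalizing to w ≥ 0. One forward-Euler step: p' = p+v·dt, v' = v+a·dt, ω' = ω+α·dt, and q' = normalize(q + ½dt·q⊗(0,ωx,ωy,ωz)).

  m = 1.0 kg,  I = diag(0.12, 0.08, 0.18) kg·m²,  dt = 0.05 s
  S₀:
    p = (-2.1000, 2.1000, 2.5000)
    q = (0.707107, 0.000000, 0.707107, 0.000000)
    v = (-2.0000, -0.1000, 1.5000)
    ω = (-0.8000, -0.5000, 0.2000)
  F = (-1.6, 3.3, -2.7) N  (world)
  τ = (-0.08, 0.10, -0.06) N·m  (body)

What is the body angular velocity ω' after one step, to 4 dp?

ω' = (-0.8292, -0.4435, 0.1878)

gyro term ω×Iω = (-0.0100, 0.0096, -0.0160)
angular accel α = (-0.5833, 1.1300, -0.2444)
new body rate ω' = (-0.8292, -0.4435, 0.1878)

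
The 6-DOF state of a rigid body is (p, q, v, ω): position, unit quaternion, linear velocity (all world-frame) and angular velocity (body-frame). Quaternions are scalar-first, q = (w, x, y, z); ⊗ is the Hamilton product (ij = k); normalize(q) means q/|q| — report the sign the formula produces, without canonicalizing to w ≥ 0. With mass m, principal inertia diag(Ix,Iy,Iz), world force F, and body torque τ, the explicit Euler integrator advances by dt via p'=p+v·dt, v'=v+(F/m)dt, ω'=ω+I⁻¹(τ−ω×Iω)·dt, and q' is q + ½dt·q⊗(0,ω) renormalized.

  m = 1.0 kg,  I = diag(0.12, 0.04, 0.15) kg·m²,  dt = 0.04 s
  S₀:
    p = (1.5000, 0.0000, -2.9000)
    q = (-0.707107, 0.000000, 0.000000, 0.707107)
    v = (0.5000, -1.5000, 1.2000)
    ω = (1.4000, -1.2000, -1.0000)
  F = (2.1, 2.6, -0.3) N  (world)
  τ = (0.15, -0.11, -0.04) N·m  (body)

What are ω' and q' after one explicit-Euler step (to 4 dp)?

ω' = (1.4060, -1.3520, -1.0465)
q' = (-0.6924, -0.0028, 0.0367, 0.7206)

precession coupling ω×(Iω) = (0.1320, 0.0420, 0.1344)
(τ − ω×Iω)/I = (0.1500, -3.8000, -1.1627)
ω + α·dt = (1.4060, -1.3520, -1.0465)
Hamilton product q⊗(0,ω) = (0.7071070, -0.1414214, 1.8384782, 0.7071070)
q' = normalize(q + ½dt·q⊗(0,ω)) = (-0.6924, -0.0028, 0.0367, 0.7206)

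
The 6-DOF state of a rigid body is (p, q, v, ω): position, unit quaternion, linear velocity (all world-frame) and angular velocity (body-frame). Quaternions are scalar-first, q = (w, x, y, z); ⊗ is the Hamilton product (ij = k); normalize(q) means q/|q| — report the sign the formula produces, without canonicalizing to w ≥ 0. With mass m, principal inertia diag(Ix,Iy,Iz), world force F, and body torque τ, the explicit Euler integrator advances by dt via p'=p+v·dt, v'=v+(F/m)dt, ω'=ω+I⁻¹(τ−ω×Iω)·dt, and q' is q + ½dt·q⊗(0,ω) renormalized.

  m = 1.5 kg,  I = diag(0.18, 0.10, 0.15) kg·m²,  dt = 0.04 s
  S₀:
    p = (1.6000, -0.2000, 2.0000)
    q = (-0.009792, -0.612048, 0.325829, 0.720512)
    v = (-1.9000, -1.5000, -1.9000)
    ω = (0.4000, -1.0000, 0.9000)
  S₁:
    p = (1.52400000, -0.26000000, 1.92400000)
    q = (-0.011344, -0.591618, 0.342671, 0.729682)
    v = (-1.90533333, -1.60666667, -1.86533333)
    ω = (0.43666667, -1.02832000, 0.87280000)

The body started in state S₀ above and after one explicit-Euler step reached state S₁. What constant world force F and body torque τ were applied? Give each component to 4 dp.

v₁ − v₀ = (-0.00533333, -0.10666667, 0.03466667)
F = m·Δv/dt = (-0.2000, -4.0000, 1.3000)
ω₁ − ω₀ = (0.03666667, -0.02832000, -0.02720000)
τ = I·(Δω/dt) + ω₀×(Iω₀) = (0.1200, -0.0600, -0.0700)

F = (-0.2000, -4.0000, 1.3000)
τ = (0.1200, -0.0600, -0.0700)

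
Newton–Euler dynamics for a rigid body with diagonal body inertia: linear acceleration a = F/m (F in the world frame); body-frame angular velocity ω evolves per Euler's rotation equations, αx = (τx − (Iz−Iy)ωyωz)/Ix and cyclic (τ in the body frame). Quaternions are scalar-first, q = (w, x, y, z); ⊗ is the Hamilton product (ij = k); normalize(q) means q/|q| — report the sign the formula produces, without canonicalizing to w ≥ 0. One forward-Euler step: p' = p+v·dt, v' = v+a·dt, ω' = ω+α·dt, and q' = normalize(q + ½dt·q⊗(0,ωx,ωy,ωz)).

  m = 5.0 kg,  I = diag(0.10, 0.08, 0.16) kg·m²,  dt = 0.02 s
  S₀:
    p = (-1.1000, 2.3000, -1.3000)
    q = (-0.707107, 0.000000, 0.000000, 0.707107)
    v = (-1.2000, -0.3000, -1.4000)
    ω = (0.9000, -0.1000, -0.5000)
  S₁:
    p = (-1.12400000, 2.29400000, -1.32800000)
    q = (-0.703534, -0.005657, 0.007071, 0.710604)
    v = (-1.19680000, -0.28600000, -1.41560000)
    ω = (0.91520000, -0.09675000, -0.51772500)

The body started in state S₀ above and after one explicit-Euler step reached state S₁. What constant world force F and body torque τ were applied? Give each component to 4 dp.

F = (0.8000, 3.5000, -3.9000)
τ = (0.0800, 0.0400, -0.1400)

velocity change Δv = (0.00320000, 0.01400000, -0.01560000)
applied force F = (0.8000, 3.5000, -3.9000)
rate change Δω = (0.01520000, 0.00325000, -0.01772500)
gyro term ω₀×Iω₀ = (0.0040, 0.0270, 0.0018)
applied torque τ = (0.0800, 0.0400, -0.1400)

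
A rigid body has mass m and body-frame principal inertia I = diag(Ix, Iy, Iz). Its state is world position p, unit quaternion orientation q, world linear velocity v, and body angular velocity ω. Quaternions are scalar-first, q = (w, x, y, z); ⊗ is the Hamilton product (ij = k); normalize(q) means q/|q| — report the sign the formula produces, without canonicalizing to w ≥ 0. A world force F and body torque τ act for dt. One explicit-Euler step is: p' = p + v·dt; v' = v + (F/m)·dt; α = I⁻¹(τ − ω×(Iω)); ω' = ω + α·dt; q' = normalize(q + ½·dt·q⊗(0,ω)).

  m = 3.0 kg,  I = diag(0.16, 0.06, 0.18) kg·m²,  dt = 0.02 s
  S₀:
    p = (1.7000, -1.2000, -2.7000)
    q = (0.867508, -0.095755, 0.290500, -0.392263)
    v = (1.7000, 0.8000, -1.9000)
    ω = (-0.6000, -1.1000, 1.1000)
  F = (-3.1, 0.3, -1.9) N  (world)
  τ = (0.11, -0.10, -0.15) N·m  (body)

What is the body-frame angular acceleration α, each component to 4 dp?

α = (1.5950, -1.8867, -0.4667)

gyro term ω×Iω = (-0.1452, 0.0132, -0.0660)
α = I⁻¹(τ − ω×Iω) = (1.5950, -1.8867, -0.4667)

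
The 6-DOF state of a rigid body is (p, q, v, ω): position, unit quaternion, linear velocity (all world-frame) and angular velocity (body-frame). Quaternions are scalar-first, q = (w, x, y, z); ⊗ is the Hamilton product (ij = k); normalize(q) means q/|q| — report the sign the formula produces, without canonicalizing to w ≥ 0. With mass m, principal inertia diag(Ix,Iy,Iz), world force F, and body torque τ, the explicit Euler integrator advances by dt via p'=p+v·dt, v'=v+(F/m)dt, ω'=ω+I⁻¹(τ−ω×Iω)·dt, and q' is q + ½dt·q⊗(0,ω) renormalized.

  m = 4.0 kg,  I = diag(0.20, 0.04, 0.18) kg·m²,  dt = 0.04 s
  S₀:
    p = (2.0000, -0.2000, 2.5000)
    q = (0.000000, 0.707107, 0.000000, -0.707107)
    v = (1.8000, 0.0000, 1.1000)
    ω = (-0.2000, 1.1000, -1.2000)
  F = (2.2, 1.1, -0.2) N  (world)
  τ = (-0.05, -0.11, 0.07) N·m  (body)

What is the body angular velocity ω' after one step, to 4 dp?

ω' = (-0.1730, 0.9852, -1.1923)

gyro term ω×Iω = (-0.1848, 0.0048, 0.0352)
(τ − ω×Iω)/I = (0.6740, -2.8700, 0.1933)
ω + α·dt = (-0.1730, 0.9852, -1.1923)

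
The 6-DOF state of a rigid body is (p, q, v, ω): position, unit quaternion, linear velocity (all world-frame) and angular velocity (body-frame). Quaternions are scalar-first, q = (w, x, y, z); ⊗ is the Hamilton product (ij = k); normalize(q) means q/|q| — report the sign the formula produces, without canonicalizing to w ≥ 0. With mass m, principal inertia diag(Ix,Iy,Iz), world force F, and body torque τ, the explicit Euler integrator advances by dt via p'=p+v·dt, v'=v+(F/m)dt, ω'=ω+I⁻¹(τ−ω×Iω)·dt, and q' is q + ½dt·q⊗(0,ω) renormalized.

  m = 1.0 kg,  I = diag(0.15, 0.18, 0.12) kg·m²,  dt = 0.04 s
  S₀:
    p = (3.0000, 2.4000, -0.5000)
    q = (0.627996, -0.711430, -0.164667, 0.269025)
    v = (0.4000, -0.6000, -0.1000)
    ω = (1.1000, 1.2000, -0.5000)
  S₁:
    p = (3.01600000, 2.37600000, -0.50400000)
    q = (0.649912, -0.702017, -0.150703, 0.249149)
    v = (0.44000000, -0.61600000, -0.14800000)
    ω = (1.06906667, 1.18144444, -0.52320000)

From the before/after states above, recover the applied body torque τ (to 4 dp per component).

τ = (-0.0800, -0.1000, -0.0300)

rate change Δω = (-0.03093333, -0.01855556, -0.02320000)
applied torque τ = (-0.0800, -0.1000, -0.0300)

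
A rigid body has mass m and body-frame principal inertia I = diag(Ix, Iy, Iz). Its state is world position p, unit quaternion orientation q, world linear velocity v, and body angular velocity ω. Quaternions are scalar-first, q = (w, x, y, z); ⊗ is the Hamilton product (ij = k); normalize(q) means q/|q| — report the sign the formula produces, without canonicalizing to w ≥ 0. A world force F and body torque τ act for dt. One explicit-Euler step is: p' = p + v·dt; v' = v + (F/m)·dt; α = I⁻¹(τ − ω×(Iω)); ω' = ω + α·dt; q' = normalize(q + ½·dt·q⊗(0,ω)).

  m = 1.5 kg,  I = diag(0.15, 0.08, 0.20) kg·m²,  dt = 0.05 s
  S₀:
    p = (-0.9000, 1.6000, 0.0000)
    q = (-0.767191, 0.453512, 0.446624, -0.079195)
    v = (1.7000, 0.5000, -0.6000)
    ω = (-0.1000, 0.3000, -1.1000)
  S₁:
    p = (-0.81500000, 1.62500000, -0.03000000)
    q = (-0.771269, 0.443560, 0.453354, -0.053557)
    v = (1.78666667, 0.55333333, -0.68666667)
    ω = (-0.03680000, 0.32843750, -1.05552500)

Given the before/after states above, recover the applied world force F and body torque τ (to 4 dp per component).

F = (2.6000, 1.6000, -2.6000)
τ = (0.1500, 0.0400, 0.1800)

v₁ − v₀ = (0.08666667, 0.05333333, -0.08666667)
applied force F = (2.6000, 1.6000, -2.6000)
rate change Δω = (0.06320000, 0.02843750, 0.04447500)
ω₀×(Iω₀) = (-0.0396, -0.0055, 0.0021)
I·α + gyro = (0.1500, 0.0400, 0.1800)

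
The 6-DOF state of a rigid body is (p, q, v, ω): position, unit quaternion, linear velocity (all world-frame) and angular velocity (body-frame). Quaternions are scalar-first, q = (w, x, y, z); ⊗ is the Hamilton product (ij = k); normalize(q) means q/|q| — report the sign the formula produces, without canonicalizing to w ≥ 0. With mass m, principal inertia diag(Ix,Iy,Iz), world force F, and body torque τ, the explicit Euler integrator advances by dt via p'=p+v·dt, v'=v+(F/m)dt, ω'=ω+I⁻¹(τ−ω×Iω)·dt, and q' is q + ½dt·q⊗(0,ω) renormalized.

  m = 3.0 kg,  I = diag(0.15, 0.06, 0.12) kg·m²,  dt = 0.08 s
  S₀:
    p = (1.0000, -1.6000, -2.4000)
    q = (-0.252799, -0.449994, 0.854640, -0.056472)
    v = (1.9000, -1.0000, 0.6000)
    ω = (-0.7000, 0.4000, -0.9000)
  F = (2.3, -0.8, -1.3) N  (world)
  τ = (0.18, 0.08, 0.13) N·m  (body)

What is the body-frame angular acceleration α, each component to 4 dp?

precession coupling ω×(Iω) = (-0.0216, 0.0189, 0.0252)
angular accel α = (1.3440, 1.0183, 0.8733)

α = (1.3440, 1.0183, 0.8733)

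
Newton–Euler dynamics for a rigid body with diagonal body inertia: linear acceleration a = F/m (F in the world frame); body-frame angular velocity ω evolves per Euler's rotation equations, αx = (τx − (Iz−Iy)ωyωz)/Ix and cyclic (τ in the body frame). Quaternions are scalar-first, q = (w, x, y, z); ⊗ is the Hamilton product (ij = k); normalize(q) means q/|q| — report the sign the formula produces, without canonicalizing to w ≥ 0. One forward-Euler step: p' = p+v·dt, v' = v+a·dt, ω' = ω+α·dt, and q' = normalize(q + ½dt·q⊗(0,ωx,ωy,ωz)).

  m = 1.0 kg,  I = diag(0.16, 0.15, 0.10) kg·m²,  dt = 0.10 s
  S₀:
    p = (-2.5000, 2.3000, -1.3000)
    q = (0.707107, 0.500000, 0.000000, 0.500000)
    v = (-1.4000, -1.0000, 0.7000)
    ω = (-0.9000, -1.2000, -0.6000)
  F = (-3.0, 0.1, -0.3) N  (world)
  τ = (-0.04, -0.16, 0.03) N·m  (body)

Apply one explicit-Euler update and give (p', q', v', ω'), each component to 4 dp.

p' = (-2.6400, 2.2000, -1.2300)
q' = (0.7422, 0.4966, -0.0498, 0.4473)
v' = (-1.7000, -0.9900, 0.6700)
ω' = (-0.9025, -1.3283, -0.5592)

ω×(Iω) gyroscopic = (-0.0360, 0.0324, -0.0108)
angular accel α = (-0.0250, -1.2827, 0.4080)
new body rate ω' = (-0.9025, -1.3283, -0.5592)
2q̇ = q⊗(0,ω) = (0.7500000, -0.0363963, -0.9985284, -1.0242642)
q + ½dt·q⊗(0,ω), renormalized = (0.7422, 0.4966, -0.0498, 0.4473)
a = (-3.0000, 0.1000, -0.3000)
p' = p + v·dt = (-2.6400, 2.2000, -1.2300)
v + (F/m)dt = (-1.7000, -0.9900, 0.6700)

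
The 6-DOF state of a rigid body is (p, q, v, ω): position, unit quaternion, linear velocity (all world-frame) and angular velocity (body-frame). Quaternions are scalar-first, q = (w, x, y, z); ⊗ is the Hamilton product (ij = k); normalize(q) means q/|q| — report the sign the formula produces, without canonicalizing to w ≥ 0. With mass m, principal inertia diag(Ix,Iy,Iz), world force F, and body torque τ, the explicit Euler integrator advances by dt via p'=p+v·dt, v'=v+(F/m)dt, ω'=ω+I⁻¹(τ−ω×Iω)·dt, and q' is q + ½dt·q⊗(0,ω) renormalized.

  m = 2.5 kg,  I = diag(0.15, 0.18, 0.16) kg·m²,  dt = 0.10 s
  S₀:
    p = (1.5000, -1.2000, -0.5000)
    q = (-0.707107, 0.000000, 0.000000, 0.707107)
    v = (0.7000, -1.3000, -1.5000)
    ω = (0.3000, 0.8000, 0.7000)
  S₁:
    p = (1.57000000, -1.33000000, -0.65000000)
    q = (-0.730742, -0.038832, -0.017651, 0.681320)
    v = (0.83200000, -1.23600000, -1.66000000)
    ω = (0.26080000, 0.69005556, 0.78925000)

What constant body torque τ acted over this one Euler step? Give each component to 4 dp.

ω₁ − ω₀ = (-0.03920000, -0.10994444, 0.08925000)
τ = I·(Δω/dt) + ω₀×(Iω₀) = (-0.0700, -0.2000, 0.1500)

τ = (-0.0700, -0.2000, 0.1500)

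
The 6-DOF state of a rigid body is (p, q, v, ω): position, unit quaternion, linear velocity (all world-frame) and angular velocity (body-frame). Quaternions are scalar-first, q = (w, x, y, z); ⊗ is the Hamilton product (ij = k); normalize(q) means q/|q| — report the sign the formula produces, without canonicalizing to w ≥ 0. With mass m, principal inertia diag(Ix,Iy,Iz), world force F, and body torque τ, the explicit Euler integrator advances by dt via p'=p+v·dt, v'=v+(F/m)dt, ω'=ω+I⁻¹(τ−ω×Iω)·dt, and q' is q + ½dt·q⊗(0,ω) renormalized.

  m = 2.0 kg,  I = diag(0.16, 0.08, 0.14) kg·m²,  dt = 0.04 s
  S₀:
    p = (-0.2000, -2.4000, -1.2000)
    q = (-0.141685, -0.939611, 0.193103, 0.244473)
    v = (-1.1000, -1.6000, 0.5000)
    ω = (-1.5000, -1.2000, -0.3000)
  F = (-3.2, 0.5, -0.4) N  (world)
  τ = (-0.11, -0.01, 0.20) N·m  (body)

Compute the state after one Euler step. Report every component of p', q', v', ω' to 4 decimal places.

p' = (-0.2440, -2.4640, -1.1800)
q' = (-0.1636, -0.9299, 0.1834, 0.2735)
v' = (-1.1640, -1.5900, 0.4920)
ω' = (-1.5329, -1.2095, -0.2017)

linear accel F/m = (-1.6000, 0.2500, -0.2000)
p + v·dt = (-0.2440, -2.4640, -1.1800)
v + (F/m)dt = (-1.1640, -1.5900, 0.4920)
precession coupling ω×(Iω) = (0.0216, 0.0090, -0.1440)
α = I⁻¹(τ − ω×Iω) = (-0.8225, -0.2375, 2.4571)
new body rate ω' = (-1.5329, -1.2095, -0.2017)
2q̇ = q⊗(0,ω) = (-1.1043510, 0.4479642, -0.4785708, 1.4596932)
q' = normalize(q + ½dt·q⊗(0,ω)) = (-0.1636, -0.9299, 0.1834, 0.2735)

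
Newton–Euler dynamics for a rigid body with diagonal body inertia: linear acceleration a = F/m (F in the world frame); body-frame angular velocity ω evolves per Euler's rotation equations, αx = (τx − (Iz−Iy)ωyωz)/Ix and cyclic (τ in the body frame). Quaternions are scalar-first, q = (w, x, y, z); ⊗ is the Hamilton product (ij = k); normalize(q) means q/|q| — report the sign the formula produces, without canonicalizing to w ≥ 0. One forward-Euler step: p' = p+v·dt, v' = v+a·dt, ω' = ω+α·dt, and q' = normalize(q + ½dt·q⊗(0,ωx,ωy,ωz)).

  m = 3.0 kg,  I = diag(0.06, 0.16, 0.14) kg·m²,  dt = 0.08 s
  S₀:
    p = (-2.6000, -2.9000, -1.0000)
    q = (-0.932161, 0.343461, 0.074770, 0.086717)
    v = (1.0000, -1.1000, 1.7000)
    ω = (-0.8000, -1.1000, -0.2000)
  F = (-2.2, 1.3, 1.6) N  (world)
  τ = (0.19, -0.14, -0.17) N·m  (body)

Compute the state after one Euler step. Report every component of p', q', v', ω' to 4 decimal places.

p' = (-2.5200, -2.9880, -0.8640)
q' = (-0.9158, 0.3759, 0.1156, 0.0813)
v' = (0.9413, -1.0653, 1.7427)
ω' = (-0.5408, -1.1636, -0.3474)

p + v·dt = (-2.5200, -2.9880, -0.8640)
v + (F/m)dt = (0.9413, -1.0653, 1.7427)
angular accel α = (3.2400, -0.7950, -1.8429)
ω + α·dt = (-0.5408, -1.1636, -0.3474)
q⊗(0,ω) = (0.3743592, 0.8261635, 1.0246957, -0.1315589)
updated quaternion q' = (-0.9158, 0.3759, 0.1156, 0.0813)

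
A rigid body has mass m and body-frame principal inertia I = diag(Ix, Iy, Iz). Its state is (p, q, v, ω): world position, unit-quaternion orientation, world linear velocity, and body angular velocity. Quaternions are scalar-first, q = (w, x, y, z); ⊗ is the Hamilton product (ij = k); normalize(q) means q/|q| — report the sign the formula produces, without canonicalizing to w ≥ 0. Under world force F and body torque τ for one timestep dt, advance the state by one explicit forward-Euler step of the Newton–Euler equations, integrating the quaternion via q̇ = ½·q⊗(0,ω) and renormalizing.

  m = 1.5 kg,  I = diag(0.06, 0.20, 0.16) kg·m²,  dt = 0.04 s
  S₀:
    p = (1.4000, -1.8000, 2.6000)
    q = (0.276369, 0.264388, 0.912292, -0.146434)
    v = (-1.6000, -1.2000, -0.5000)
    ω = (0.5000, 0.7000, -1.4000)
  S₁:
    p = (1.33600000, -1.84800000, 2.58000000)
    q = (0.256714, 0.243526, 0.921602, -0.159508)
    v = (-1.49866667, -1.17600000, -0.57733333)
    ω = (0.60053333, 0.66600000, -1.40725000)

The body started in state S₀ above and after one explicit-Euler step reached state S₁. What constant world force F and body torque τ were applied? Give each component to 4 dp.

F = (3.8000, 0.9000, -2.9000)
τ = (0.1900, -0.1000, 0.0200)

v₁ − v₀ = (0.10133333, 0.02400000, -0.07733333)
F = m·Δv/dt = (3.8000, 0.9000, -2.9000)
Δω = ω₁−ω₀ = (0.10053333, -0.03400000, -0.00725000)
precession coupling = (0.0392, 0.0700, 0.0490)
τ = I·(Δω/dt) + ω₀×(Iω₀) = (0.1900, -0.1000, 0.0200)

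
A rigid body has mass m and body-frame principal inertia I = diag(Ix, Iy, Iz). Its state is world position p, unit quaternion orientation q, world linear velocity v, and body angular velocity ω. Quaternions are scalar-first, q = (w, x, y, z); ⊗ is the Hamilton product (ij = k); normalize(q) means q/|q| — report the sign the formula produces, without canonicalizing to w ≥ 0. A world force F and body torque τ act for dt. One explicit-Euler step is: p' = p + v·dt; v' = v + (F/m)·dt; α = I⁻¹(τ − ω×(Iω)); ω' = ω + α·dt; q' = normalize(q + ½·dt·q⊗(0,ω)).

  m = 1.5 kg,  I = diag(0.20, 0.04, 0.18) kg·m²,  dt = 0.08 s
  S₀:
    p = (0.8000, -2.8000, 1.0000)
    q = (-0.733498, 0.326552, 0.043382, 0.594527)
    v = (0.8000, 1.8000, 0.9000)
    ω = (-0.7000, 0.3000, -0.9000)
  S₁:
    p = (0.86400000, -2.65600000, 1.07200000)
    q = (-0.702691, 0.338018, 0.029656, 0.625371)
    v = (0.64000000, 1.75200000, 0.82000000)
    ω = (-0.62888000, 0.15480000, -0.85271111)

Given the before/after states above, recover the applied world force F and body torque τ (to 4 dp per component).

F = (-3.0000, -0.9000, -1.5000)
τ = (0.1400, -0.0600, 0.1400)

Δω = ω₁−ω₀ = (0.07112000, -0.14520000, 0.04728889)
precession coupling = (-0.0378, 0.0126, 0.0336)
I·α + gyro = (0.1400, -0.0600, 0.1400)
velocity change Δv = (-0.16000000, -0.04800000, -0.08000000)
F = m·Δv/dt = (-3.0000, -0.9000, -1.5000)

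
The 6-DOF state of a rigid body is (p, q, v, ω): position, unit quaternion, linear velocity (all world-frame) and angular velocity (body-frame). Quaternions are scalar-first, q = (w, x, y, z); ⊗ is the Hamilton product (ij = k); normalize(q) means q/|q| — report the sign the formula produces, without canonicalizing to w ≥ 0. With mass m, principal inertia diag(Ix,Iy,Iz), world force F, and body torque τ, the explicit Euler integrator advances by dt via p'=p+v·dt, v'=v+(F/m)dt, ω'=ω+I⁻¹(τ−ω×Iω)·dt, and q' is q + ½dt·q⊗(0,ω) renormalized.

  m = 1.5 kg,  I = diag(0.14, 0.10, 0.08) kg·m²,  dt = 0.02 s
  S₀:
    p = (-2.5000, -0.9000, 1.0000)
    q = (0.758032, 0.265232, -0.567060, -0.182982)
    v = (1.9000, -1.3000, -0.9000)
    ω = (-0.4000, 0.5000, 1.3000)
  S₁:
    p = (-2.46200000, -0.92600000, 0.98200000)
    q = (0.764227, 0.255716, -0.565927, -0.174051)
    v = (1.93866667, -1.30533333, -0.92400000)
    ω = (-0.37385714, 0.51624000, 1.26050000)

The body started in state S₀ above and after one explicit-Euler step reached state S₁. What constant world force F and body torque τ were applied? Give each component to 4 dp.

F = (2.9000, -0.4000, -1.8000)
τ = (0.1700, 0.0500, -0.1500)

v₁ − v₀ = (0.03866667, -0.00533333, -0.02400000)
applied force F = (2.9000, -0.4000, -1.8000)
ω₁ − ω₀ = (0.02614286, 0.01624000, -0.03950000)
gyro term ω₀×Iω₀ = (-0.0130, -0.0312, 0.0080)
I·α + gyro = (0.1700, 0.0500, -0.1500)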